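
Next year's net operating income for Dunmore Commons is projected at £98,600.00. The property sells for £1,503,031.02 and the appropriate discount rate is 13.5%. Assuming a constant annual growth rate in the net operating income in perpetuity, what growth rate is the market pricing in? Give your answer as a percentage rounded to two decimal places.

6.94%

P = D₁/(r−g) ⇒ g = r − D₁/P = 0.135 − £98,600.00/£1,503,031.02 = 0.069399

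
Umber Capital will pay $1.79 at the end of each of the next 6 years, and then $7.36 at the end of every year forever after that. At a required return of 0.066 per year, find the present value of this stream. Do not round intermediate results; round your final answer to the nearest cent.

$84.63

PV of 6-year annuity: $1.79 × [1 − (1+0.066)^−6] / 0.066 = 8.63849
Perpetuity value at year 6: $7.36 / 0.066 = 111.51515
PV of perpetuity: 111.51515 / (1+0.066)^6 = 75.99599
Total PV = 8.63849 + 75.99599 = 84.63448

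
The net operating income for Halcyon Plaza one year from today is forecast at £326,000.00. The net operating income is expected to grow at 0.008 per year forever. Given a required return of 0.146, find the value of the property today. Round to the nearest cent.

Growing perpetuity: P = D₁ / (r − g) = £326,000.0000 / (0.146 − 0.008) = £2,362,318.84

£2362318.84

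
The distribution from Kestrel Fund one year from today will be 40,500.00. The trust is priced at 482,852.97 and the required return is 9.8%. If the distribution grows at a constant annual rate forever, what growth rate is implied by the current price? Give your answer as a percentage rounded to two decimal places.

1.41%

P = D₁/(r−g) ⇒ g = r − D₁/P = 0.098 − 40,500.00/482,852.97 = 0.014124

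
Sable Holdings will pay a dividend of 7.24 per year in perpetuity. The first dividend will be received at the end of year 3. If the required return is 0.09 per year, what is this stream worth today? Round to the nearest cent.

67.71

Value at end of year 2: C / r = 7.24 / 0.09 = 80.4444
Discount to today: PV = 80.4444 / (1 + 0.09)^2 = 80.4444 / 1.188100 = 67.71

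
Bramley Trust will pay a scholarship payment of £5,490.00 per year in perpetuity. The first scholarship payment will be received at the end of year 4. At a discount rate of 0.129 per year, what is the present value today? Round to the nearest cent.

Value at end of year 3: C / r = £5,490.00 / 0.129 = £42,558.1395
Discount to today: PV = £42,558.1395 / (1 + 0.129)^3 = £42,558.1395 / 1.439070 = £29,573.37

£29573.37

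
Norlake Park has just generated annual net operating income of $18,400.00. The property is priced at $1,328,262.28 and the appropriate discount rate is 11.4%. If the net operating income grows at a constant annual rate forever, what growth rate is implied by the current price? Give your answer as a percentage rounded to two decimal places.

P = D₀(1+g)/(r−g) ⇒ P(r−g) = D₀(1+g) ⇒ g(P+D₀) = P·r − D₀
g = (P·r − D₀)/(P + D₀) = ($1,328,262.28×0.114 − $18,400.00) / ($1,328,262.28 + $18,400.00) = 0.098779

9.88%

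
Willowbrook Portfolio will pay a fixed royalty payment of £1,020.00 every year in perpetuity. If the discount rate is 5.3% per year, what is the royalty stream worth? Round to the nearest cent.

Level perpetuity: PV = C / r = £1,020.00 / 0.053 = £19,245.28

£19245.28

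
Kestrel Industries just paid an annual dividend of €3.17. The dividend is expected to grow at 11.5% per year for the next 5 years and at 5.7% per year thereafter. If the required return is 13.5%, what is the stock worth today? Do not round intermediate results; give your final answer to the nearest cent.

€54.34

D_1 = 3.53455
D_2 = 3.94102
D_3 = 4.39424
D_4 = 4.89958
D_5 = 5.46303
Terminal value at year 5: TV = D_5×(1+g_2)/(r−g_2) = 5.77442/0.078 = 74.03106
P_0 = D_1/(1+r)^1 + D_2/(1+r)^2 + D_3/(1+r)^3 + D_4/(1+r)^4 + D_5/(1+r)^5 + TV/(1+r)^5
    = 3.11414 + 3.05927 + 3.00536 + 2.95240 + 2.90038 + 39.30381 = 54.33535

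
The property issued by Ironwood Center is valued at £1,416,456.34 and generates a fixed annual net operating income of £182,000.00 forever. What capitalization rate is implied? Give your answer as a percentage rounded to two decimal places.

P = C/r ⇒ r = C/P = £182,000.00/£1,416,456.34 = 0.128490

12.85%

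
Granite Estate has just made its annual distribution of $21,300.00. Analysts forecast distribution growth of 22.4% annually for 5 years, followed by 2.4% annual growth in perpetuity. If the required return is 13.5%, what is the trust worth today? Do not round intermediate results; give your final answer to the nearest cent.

$420937.02

D_1 = 26071.20000
D_2 = 31911.14880
D_3 = 39059.24613
D_4 = 47808.51726
D_5 = 58517.62513
Terminal value at year 5: TV = D_5×(1+g_2)/(r−g_2) = 59922.04814/0.111 = 539838.27149
P_0 = D_1/(1+r)^1 + D_2/(1+r)^2 + D_3/(1+r)^3 + D_4/(1+r)^4 + D_5/(1+r)^5 + TV/(1+r)^5
    = 22970.22026 + 24771.40934 + 26713.83704 + 28808.57844 + 31067.57710 + 286605.39598 = 420937.01817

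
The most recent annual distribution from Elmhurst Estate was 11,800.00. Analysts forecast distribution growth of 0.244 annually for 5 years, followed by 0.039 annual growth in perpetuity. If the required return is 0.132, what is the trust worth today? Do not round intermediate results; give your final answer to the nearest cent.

290293.57

D_1 = 14679.20000
D_2 = 18260.92480
D_3 = 22716.59045
D_4 = 28259.43852
D_5 = 35154.74152
Terminal value at year 5: TV = D_5×(1+g_2)/(r−g_2) = 36525.77644/0.093 = 392750.28430
P_0 = D_1/(1+r)^1 + D_2/(1+r)^2 + D_3/(1+r)^3 + D_4/(1+r)^4 + D_5/(1+r)^5 + TV/(1+r)^5
    = 12967.49117 + 14250.49383 + 15660.43668 + 17209.87918 + 18912.62341 + 211292.64213 = 290293.56638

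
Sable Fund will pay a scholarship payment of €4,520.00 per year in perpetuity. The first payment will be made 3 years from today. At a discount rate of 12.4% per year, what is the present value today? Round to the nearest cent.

Value at end of year 2: C / r = €4,520.00 / 0.124 = €36,451.6129
Discount to today: PV = €36,451.6129 / (1 + 0.124)^2 = €36,451.6129 / 1.263376 = €28,852.55

€28852.55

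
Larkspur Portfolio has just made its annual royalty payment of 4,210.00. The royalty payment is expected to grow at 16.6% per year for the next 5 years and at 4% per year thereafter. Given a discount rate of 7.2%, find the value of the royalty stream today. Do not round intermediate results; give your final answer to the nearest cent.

D_1 = 4908.86000
D_2 = 5723.73076
D_3 = 6673.87007
D_4 = 7781.73250
D_5 = 9073.50009
Terminal value at year 5: TV = D_5×(1+g_2)/(r−g_2) = 9436.44010/0.032 = 294888.75298
P_0 = D_1/(1+r)^1 + D_2/(1+r)^2 + D_3/(1+r)^3 + D_4/(1+r)^4 + D_5/(1+r)^5 + TV/(1+r)^5
    = 4579.16045 + 4980.69131 + 5417.43103 + 5892.46696 + 6409.15716 + 208297.60772 = 235576.51463

235576.51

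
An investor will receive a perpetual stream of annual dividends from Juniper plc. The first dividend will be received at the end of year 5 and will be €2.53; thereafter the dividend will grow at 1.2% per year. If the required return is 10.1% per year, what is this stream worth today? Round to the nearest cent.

Value at end of year 4: C₁ / (r − g) = €2.53 / (0.101 − 0.012) = €28.4270
Discount to today: PV = €28.4270 / (1 + 0.101)^4 = €28.4270 / 1.469431 = €19.35

€19.35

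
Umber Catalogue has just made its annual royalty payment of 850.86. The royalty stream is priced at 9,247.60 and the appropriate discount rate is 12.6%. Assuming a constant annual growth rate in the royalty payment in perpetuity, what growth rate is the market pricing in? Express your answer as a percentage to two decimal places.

P = D₀(1+g)/(r−g) ⇒ P(r−g) = D₀(1+g) ⇒ g(P+D₀) = P·r − D₀
g = (P·r − D₀)/(P + D₀) = (9,247.60×0.126 − 850.86) / (9,247.60 + 850.86) = 0.031127

3.11%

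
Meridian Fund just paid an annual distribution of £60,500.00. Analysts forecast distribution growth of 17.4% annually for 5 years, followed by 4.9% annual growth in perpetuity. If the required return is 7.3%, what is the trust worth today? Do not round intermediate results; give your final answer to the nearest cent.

D_1 = 71027.00000
D_2 = 83385.69800
D_3 = 97894.80945
D_4 = 114928.50630
D_5 = 134926.06639
Terminal value at year 5: TV = D_5×(1+g_2)/(r−g_2) = 141537.44365/0.024 = 5897393.48523
P_0 = D_1/(1+r)^1 + D_2/(1+r)^2 + D_3/(1+r)^3 + D_4/(1+r)^4 + D_5/(1+r)^5 + TV/(1+r)^5
    = 66194.78099 + 72425.60380 + 79242.92532 + 86701.95184 + 94863.08617 + 4146307.39118 = 4545735.73928

£4545735.74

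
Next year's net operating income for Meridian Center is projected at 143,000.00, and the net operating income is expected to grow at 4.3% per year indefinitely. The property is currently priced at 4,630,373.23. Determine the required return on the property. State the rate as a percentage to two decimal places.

7.39%

P = D₁/(r − g) ⇒ r = D₁/P + g = 143,000.0000/4,630,373.23 + 0.043 = 0.030883 + 0.043 = 0.073883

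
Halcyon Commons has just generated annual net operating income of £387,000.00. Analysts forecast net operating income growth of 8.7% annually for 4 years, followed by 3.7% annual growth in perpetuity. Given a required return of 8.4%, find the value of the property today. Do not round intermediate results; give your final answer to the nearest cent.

£10192359.64

D_1 = 420669.00000
D_2 = 457267.20300
D_3 = 497049.44966
D_4 = 540292.75178
Terminal value at year 4: TV = D_4×(1+g_2)/(r−g_2) = 560283.58360/0.047 = 11920927.31058
P_0 = D_1/(1+r)^1 + D_2/(1+r)^2 + D_3/(1+r)^3 + D_4/(1+r)^4 + TV/(1+r)^4
    = 388071.03321 + 389145.03053 + 390222.00018 + 391301.95036 + 8633619.62819 = 10192359.64247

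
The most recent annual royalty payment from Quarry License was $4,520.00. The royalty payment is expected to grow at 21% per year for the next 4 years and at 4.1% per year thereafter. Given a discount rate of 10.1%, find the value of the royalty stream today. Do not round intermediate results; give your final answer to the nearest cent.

$137421.30

D_1 = 5469.20000
D_2 = 6617.73200
D_3 = 8007.45572
D_4 = 9689.02142
Terminal value at year 4: TV = D_4×(1+g_2)/(r−g_2) = 10086.27130/0.06 = 168104.52166
P_0 = D_1/(1+r)^1 + D_2/(1+r)^2 + D_3/(1+r)^3 + D_4/(1+r)^4 + TV/(1+r)^4
    = 4967.48411 + 5459.26954 + 5999.74219 + 6593.72211 + 114401.07866 = 137421.29660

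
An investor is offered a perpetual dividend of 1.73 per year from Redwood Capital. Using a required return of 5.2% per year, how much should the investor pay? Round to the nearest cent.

33.27

Level perpetuity: PV = C / r = 1.73 / 0.052 = 33.27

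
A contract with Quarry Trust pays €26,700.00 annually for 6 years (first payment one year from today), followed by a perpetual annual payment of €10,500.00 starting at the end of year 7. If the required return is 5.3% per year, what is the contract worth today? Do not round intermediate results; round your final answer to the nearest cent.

PV of 6-year annuity: €26,700.00 × [1 − (1+0.053)^−6] / 0.053 = 134230.42791
Perpetuity value at year 6: €10,500.00 / 0.053 = 198113.20755
PV of perpetuity: 198113.20755 / (1+0.053)^6 = 145325.96062
Total PV = 134230.42791 + 145325.96062 = 279556.38853

€279556.39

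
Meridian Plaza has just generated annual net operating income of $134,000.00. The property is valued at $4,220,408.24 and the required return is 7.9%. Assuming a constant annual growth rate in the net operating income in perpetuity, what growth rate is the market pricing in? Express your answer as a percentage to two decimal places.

P = D₀(1+g)/(r−g) ⇒ P(r−g) = D₀(1+g) ⇒ g(P+D₀) = P·r − D₀
g = (P·r − D₀)/(P + D₀) = ($4,220,408.24×0.079 − $134,000.00) / ($4,220,408.24 + $134,000.00) = 0.045795

4.58%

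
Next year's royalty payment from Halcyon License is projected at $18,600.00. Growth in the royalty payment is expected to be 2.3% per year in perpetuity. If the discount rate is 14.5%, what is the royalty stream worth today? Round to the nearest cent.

Growing perpetuity: P = D₁ / (r − g) = $18,600.0000 / (0.145 − 0.023) = $152,459.02

$152459.02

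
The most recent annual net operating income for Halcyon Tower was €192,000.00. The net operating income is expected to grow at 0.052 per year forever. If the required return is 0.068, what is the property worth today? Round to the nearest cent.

€12624000.00

D₁ = D₀ × (1 + g) = €192,000.00 × 1.052 = €201,984.0000
Growing perpetuity: P = D₁ / (r − g) = €201,984.0000 / (0.068 − 0.052) = €12,624,000.00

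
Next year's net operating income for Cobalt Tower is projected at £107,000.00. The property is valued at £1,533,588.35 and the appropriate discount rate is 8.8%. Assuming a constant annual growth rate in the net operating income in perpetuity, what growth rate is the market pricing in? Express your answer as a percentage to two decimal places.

1.82%

P = D₁/(r−g) ⇒ g = r − D₁/P = 0.088 − £107,000.00/£1,533,588.35 = 0.018229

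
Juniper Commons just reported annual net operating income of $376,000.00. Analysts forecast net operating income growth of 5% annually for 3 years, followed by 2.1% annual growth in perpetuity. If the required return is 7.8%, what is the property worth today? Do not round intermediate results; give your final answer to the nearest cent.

D_1 = 394800.00000
D_2 = 414540.00000
D_3 = 435267.00000
Terminal value at year 3: TV = D_3×(1+g_2)/(r−g_2) = 444407.60700/0.057 = 7796624.68421
P_0 = D_1/(1+r)^1 + D_2/(1+r)^2 + D_3/(1+r)^3 + TV/(1+r)^3
    = 366233.76623 + 356721.20088 + 347455.71514 + 6223724.30102 = 7294134.98327

$7294134.98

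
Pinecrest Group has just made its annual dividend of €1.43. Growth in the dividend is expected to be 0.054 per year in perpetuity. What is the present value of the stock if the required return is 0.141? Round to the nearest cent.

D₁ = D₀ × (1 + g) = €1.43 × 1.054 = €1.5072
Growing perpetuity: P = D₁ / (r − g) = €1.5072 / (0.141 − 0.054) = €17.32

€17.32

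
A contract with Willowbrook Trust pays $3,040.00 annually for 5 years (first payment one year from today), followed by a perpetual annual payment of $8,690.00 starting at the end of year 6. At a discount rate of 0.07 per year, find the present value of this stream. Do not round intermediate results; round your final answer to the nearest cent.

PV of 5-year annuity: $3,040.00 × [1 − (1+0.07)^−5] / 0.07 = 12464.60021
Perpetuity value at year 5: $8,690.00 / 0.07 = 124142.85714
PV of perpetuity: 124142.85714 / (1+0.07)^5 = 88512.14142
Total PV = 12464.60021 + 88512.14142 = 100976.74163

$100976.74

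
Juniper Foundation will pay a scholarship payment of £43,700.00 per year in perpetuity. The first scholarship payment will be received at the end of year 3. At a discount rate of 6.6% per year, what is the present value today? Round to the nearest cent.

Value at end of year 2: C / r = £43,700.00 / 0.066 = £662,121.2121
Discount to today: PV = £662,121.2121 / (1 + 0.066)^2 = £662,121.2121 / 1.136356 = £582,670.58

£582670.58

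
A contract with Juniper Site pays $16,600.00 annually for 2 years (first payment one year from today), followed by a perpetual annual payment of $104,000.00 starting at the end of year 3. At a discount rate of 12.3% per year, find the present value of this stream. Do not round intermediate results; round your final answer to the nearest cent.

PV of 2-year annuity: $16,600.00 × [1 − (1+0.123)^−2] / 0.123 = 27944.64325
Perpetuity value at year 2: $104,000.00 / 0.123 = 845528.45528
PV of perpetuity: 845528.45528 / (1+0.123)^2 = 670453.58190
Total PV = 27944.64325 + 670453.58190 = 698398.22515

$698398.23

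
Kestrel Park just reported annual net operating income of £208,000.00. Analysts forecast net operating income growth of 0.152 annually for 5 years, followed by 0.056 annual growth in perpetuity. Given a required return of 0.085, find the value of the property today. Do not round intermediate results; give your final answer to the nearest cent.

£11469092.77

D_1 = 239616.00000
D_2 = 276037.63200
D_3 = 317995.35206
D_4 = 366330.64558
D_5 = 422012.90371
Terminal value at year 5: TV = D_5×(1+g_2)/(r−g_2) = 445645.62631/0.029 = 15367090.56252
P_0 = D_1/(1+r)^1 + D_2/(1+r)^2 + D_3/(1+r)^3 + D_4/(1+r)^4 + D_5/(1+r)^5 + TV/(1+r)^5
    = 220844.23963 + 234481.62586 + 248961.13639 + 264334.77339 + 280657.75018 + 10219813.24786 = 11469092.77331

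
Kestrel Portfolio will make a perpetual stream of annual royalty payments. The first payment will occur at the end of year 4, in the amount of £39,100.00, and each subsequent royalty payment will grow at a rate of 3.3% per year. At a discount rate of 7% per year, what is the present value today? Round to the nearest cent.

£862628.30

Value at end of year 3: C₁ / (r − g) = £39,100.00 / (0.07 − 0.033) = £1,056,756.7568
Discount to today: PV = £1,056,756.7568 / (1 + 0.07)^3 = £1,056,756.7568 / 1.225043 = £862,628.30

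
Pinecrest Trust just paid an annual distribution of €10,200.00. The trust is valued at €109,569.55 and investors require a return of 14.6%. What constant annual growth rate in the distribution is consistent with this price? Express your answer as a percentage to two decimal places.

4.84%

P = D₀(1+g)/(r−g) ⇒ P(r−g) = D₀(1+g) ⇒ g(P+D₀) = P·r − D₀
g = (P·r − D₀)/(P + D₀) = (€109,569.55×0.146 − €10,200.00) / (€109,569.55 + €10,200.00) = 0.048403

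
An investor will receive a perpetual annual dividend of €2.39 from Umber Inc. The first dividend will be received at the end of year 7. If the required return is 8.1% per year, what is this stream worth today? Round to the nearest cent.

€18.49

Value at end of year 6: C / r = €2.39 / 0.081 = €29.5062
Discount to today: PV = €29.5062 / (1 + 0.081)^6 = €29.5062 / 1.595711 = €18.49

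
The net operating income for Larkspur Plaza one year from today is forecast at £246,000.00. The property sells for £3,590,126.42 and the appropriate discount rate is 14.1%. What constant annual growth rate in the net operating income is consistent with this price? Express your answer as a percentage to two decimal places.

7.25%

P = D₁/(r−g) ⇒ g = r − D₁/P = 0.141 − £246,000.00/£3,590,126.42 = 0.072479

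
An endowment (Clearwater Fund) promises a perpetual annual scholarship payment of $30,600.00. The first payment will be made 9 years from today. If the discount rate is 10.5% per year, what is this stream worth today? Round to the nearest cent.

$131109.42

Value at end of year 8: C / r = $30,600.00 / 0.105 = $291,428.5714
Discount to today: PV = $291,428.5714 / (1 + 0.105)^8 = $291,428.5714 / 2.222789 = $131,109.42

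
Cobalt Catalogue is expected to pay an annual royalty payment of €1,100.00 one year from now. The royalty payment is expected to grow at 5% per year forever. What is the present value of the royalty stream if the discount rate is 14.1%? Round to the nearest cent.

€12087.91

Growing perpetuity: P = D₁ / (r − g) = €1,100.0000 / (0.141 − 0.05) = €12,087.91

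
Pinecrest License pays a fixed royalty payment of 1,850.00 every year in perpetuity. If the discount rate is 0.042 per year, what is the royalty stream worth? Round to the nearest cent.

44047.62

Level perpetuity: PV = C / r = 1,850.00 / 0.042 = 44,047.62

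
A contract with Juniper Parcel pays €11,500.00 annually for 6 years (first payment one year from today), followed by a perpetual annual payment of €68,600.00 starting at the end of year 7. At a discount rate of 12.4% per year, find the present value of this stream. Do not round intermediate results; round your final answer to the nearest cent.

PV of 6-year annuity: €11,500.00 × [1 − (1+0.124)^−6] / 0.124 = 46750.35991
Perpetuity value at year 6: €68,600.00 / 0.124 = 553225.80645
PV of perpetuity: 553225.80645 / (1+0.124)^6 = 274349.74644
Total PV = 46750.35991 + 274349.74644 = 321100.10635

€321100.11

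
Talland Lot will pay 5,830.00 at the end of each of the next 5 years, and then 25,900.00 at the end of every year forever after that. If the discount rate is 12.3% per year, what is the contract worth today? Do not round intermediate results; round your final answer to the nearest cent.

138755.72

PV of 5-year annuity: 5,830.00 × [1 − (1+0.123)^−5] / 0.123 = 20860.58955
Perpetuity value at year 5: 25,900.00 / 0.123 = 210569.10569
PV of perpetuity: 210569.10569 / (1+0.123)^5 = 117895.13154
Total PV = 20860.58955 + 117895.13154 = 138755.72109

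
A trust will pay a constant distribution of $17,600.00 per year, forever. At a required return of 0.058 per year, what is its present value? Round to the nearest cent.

Level perpetuity: PV = C / r = $17,600.00 / 0.058 = $303,448.28

$303448.28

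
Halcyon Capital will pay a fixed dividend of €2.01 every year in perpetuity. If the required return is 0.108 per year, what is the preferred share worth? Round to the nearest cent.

Level perpetuity: PV = C / r = €2.01 / 0.108 = €18.61

€18.61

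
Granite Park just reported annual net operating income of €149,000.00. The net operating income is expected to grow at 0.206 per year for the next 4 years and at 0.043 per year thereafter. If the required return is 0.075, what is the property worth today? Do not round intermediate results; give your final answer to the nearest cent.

D_1 = 179694.00000
D_2 = 216710.96400
D_3 = 261353.42258
D_4 = 315192.22764
Terminal value at year 4: TV = D_4×(1+g_2)/(r−g_2) = 328745.49342/0.032 = 10273296.66952
P_0 = D_1/(1+r)^1 + D_2/(1+r)^2 + D_3/(1+r)^3 + D_4/(1+r)^4 + TV/(1+r)^4
    = 167157.20930 + 187527.06458 + 210379.19989 + 236016.10704 + 7692649.98869 = 8493729.56949

€8493729.57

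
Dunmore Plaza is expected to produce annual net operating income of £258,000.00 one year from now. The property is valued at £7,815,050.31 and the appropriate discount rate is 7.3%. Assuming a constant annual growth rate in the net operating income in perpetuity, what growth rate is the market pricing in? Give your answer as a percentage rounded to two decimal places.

4.00%

P = D₁/(r−g) ⇒ g = r − D₁/P = 0.073 − £258,000.00/£7,815,050.31 = 0.039987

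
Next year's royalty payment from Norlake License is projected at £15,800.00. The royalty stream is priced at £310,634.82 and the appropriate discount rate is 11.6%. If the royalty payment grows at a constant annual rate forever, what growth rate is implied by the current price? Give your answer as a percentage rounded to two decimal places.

P = D₁/(r−g) ⇒ g = r − D₁/P = 0.116 − £15,800.00/£310,634.82 = 0.065136

6.51%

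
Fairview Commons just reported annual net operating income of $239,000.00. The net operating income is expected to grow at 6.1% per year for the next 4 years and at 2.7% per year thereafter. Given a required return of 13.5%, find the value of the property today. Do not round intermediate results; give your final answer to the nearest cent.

$2545501.03

D_1 = 253579.00000
D_2 = 269047.31900
D_3 = 285459.20546
D_4 = 302872.21699
Terminal value at year 4: TV = D_4×(1+g_2)/(r−g_2) = 311049.76685/0.108 = 2880090.43380
P_0 = D_1/(1+r)^1 + D_2/(1+r)^2 + D_3/(1+r)^3 + D_4/(1+r)^4 + TV/(1+r)^4
    = 223417.62115 + 208851.18593 + 195234.45663 + 182505.51408 + 1735492.24967 = 2545501.02746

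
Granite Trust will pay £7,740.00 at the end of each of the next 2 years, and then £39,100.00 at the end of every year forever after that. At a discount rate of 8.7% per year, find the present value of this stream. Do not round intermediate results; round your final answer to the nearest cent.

£394034.26

PV of 2-year annuity: £7,740.00 × [1 − (1+0.087)^−2] / 0.087 = 13671.12712
Perpetuity value at year 2: £39,100.00 / 0.087 = 449425.28736
PV of perpetuity: 449425.28736 / (1+0.087)^2 = 380363.13356
Total PV = 13671.12712 + 380363.13356 = 394034.26068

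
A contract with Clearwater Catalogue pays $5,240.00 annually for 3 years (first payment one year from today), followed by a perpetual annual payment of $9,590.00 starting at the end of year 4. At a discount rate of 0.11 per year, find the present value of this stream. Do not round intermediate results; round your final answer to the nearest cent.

PV of 3-year annuity: $5,240.00 × [1 − (1+0.11)^−3] / 0.11 = 12805.06511
Perpetuity value at year 3: $9,590.00 / 0.11 = 87181.81818
PV of perpetuity: 87181.81818 / (1+0.11)^3 = 63746.59406
Total PV = 12805.06511 + 63746.59406 = 76551.65917

$76551.66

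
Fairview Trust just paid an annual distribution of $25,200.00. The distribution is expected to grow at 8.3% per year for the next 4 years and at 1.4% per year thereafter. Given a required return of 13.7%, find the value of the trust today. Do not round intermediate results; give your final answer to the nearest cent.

$260390.35

D_1 = 27291.60000
D_2 = 29556.80280
D_3 = 32010.01743
D_4 = 34666.84888
Terminal value at year 4: TV = D_4×(1+g_2)/(r−g_2) = 35152.18476/0.123 = 285790.12003
P_0 = D_1/(1+r)^1 + D_2/(1+r)^2 + D_3/(1+r)^3 + D_4/(1+r)^4 + TV/(1+r)^4
    = 24003.16623 + 22863.17416 + 21777.32420 + 20743.04495 + 171003.63888 = 260390.34843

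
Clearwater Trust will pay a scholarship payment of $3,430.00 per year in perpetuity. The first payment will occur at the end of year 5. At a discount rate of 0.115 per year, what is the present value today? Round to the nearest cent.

Value at end of year 4: C / r = $3,430.00 / 0.115 = $29,826.0870
Discount to today: PV = $29,826.0870 / (1 + 0.115)^4 = $29,826.0870 / 1.545608 = $19,297.31

$19297.31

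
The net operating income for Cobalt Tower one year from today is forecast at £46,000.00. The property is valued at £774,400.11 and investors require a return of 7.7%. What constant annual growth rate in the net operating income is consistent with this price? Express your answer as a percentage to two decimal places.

1.76%

P = D₁/(r−g) ⇒ g = r − D₁/P = 0.077 − £46,000.00/£774,400.11 = 0.017599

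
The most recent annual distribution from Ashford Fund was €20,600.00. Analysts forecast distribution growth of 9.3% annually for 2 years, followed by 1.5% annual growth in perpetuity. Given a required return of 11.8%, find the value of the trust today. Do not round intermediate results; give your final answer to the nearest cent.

€233851.16

D_1 = 22515.80000
D_2 = 24609.76940
Terminal value at year 2: TV = D_2×(1+g_2)/(r−g_2) = 24978.91594/0.103 = 242513.74700
P_0 = D_1/(1+r)^1 + D_2/(1+r)^2 + TV/(1+r)^2
    = 20139.35599 + 19689.01261 + 194022.79419 = 233851.16279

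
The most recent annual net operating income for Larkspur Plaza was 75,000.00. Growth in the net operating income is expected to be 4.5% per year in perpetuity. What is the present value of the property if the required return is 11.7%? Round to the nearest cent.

1088541.67

D₁ = D₀ × (1 + g) = 75,000.00 × 1.045 = 78,375.0000
Growing perpetuity: P = D₁ / (r − g) = 78,375.0000 / (0.117 − 0.045) = 1,088,541.67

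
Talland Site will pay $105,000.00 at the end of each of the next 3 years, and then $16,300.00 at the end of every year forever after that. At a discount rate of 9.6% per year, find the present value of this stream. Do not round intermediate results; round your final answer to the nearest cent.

PV of 3-year annuity: $105,000.00 × [1 − (1+0.096)^−3] / 0.096 = 262969.29088
Perpetuity value at year 3: $16,300.00 / 0.096 = 169791.66667
PV of perpetuity: 169791.66667 / (1+0.096)^3 = 128968.81485
Total PV = 262969.29088 + 128968.81485 = 391938.10572

$391938.11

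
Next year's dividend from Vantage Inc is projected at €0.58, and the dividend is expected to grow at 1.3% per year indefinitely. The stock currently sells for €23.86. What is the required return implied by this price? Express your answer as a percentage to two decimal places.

3.73%

P = D₁/(r − g) ⇒ r = D₁/P + g = €0.5800/€23.86 + 0.013 = 0.024308 + 0.013 = 0.037308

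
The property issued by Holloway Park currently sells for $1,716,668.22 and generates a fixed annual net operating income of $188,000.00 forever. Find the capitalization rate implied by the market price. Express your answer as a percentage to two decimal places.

P = C/r ⇒ r = C/P = $188,000.00/$1,716,668.22 = 0.109514

10.95%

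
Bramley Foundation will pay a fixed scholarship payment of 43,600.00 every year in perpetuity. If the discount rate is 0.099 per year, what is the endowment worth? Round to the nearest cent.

440404.04

Level perpetuity: PV = C / r = 43,600.00 / 0.099 = 440,404.04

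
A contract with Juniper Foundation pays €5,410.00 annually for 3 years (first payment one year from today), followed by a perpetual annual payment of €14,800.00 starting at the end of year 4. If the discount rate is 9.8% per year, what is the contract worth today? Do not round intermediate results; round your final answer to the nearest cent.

PV of 3-year annuity: €5,410.00 × [1 − (1+0.098)^−3] / 0.098 = 13501.38209
Perpetuity value at year 3: €14,800.00 / 0.098 = 151020.40816
PV of perpetuity: 151020.40816 / (1+0.098)^3 = 114085.01908
Total PV = 13501.38209 + 114085.01908 = 127586.40117

€127586.40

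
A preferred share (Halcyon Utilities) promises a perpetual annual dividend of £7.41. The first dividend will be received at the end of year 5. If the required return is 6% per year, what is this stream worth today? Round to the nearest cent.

£97.82

Value at end of year 4: C / r = £7.41 / 0.06 = £123.5000
Discount to today: PV = £123.5000 / (1 + 0.06)^4 = £123.5000 / 1.262477 = £97.82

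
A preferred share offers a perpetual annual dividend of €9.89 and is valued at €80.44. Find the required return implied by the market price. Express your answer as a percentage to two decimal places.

P = C/r ⇒ r = C/P = €9.89/€80.44 = 0.122949

12.29%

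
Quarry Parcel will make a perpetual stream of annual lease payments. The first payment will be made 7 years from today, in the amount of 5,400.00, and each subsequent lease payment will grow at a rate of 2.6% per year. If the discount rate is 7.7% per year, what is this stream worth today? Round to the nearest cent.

67846.80

Value at end of year 6: C₁ / (r − g) = 5,400.00 / (0.077 − 0.026) = 105,882.3529
Discount to today: PV = 105,882.3529 / (1 + 0.077)^6 = 105,882.3529 / 1.560609 = 67,846.80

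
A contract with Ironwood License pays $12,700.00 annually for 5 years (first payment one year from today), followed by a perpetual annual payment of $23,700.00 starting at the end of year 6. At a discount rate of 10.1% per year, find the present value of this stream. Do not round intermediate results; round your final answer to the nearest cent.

$193061.12

PV of 5-year annuity: $12,700.00 × [1 − (1+0.101)^−5] / 0.101 = 48020.25487
Perpetuity value at year 5: $23,700.00 / 0.101 = 234653.46535
PV of perpetuity: 234653.46535 / (1+0.101)^5 = 145040.86374
Total PV = 48020.25487 + 145040.86374 = 193061.11861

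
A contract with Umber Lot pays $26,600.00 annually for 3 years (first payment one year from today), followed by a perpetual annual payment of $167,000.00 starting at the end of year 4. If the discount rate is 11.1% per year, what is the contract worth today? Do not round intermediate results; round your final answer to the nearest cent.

PV of 3-year annuity: $26,600.00 × [1 − (1+0.111)^−3] / 0.111 = 64889.92267
Perpetuity value at year 3: $167,000.00 / 0.111 = 1504504.50450
PV of perpetuity: 1504504.50450 / (1+0.111)^3 = 1097112.88474
Total PV = 64889.92267 + 1097112.88474 = 1162002.80741

$1162002.81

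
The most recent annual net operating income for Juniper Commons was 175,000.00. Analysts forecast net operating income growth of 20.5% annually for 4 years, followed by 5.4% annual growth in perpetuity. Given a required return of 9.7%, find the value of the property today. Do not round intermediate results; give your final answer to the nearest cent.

D_1 = 210875.00000
D_2 = 254104.37500
D_3 = 306195.77187
D_4 = 368965.90511
Terminal value at year 4: TV = D_4×(1+g_2)/(r−g_2) = 388890.06399/0.043 = 9043954.97640
P_0 = D_1/(1+r)^1 + D_2/(1+r)^2 + D_3/(1+r)^3 + D_4/(1+r)^4 + TV/(1+r)^4
    = 192228.80583 + 211153.79310 + 231941.95140 + 254776.71052 + 6244991.92753 = 7135093.18838

7135093.19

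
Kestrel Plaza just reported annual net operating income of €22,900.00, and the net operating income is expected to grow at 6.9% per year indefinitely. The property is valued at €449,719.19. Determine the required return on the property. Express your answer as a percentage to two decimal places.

D₁ = €22,900.00 × 1.069 = €24,480.1000
P = D₁/(r − g) ⇒ r = D₁/P + g = €24,480.1000/€449,719.19 + 0.069 = 0.054434 + 0.069 = 0.123434

12.34%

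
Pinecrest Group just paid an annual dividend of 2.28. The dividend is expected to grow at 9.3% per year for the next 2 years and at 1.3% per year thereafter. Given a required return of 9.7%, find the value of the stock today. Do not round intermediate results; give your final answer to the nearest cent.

D_1 = 2.49204
D_2 = 2.72380
Terminal value at year 2: TV = D_2×(1+g_2)/(r−g_2) = 2.75921/0.084 = 32.84773
P_0 = D_1/(1+r)^1 + D_2/(1+r)^2 + TV/(1+r)^2
    = 2.27169 + 2.26340 + 27.29556 = 31.83065

31.83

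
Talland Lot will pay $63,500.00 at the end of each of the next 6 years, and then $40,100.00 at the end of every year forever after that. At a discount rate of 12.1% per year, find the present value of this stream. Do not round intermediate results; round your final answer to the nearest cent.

PV of 6-year annuity: $63,500.00 × [1 − (1+0.121)^−6] / 0.121 = 260336.62444
Perpetuity value at year 6: $40,100.00 / 0.121 = 331404.95868
PV of perpetuity: 331404.95868 / (1+0.121)^6 = 167003.40529
Total PV = 260336.62444 + 167003.40529 = 427340.02973

$427340.03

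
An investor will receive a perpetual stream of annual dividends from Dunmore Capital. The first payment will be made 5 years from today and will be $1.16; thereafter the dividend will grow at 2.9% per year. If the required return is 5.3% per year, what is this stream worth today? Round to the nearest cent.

Value at end of year 4: C₁ / (r − g) = $1.16 / (0.053 − 0.029) = $48.3333
Discount to today: PV = $48.3333 / (1 + 0.053)^4 = $48.3333 / 1.229457 = $39.31

$39.31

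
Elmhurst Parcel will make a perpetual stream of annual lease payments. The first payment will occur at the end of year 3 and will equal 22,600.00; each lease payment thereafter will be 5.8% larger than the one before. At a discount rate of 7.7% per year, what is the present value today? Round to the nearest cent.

1025471.11

Value at end of year 2: C₁ / (r − g) = 22,600.00 / (0.077 − 0.058) = 1,189,473.6842
Discount to today: PV = 1,189,473.6842 / (1 + 0.077)^2 = 1,189,473.6842 / 1.159929 = 1,025,471.11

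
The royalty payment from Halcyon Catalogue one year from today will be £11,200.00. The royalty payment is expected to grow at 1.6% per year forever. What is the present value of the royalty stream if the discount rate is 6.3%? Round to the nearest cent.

Growing perpetuity: P = D₁ / (r − g) = £11,200.0000 / (0.063 − 0.016) = £238,297.87

£238297.87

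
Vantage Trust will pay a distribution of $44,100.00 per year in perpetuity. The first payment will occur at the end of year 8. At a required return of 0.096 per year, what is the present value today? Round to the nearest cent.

Value at end of year 7: C / r = $44,100.00 / 0.096 = $459,375.0000
Discount to today: PV = $459,375.0000 / (1 + 0.096)^7 = $459,375.0000 / 1.899651 = $241,820.70

$241820.70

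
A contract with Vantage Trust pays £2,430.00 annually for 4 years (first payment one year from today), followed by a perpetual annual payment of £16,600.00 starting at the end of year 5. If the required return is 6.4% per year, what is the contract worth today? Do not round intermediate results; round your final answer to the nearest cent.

PV of 4-year annuity: £2,430.00 × [1 − (1+0.064)^−4] / 0.064 = 8343.65254
Perpetuity value at year 4: £16,600.00 / 0.064 = 259375.00000
PV of perpetuity: 259375.00000 / (1+0.064)^4 = 202377.20900
Total PV = 8343.65254 + 202377.20900 = 210720.86154

£210720.86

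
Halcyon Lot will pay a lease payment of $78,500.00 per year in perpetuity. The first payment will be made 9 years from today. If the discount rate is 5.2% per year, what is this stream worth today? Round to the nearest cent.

$1006329.94

Value at end of year 8: C / r = $78,500.00 / 0.052 = $1,509,615.3846
Discount to today: PV = $1,509,615.3846 / (1 + 0.052)^8 = $1,509,615.3846 / 1.500120 = $1,006,329.94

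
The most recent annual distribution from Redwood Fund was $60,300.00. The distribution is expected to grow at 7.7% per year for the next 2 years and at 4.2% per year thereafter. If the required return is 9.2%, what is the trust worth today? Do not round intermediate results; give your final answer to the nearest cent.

$1340492.19

D_1 = 64943.10000
D_2 = 69943.71870
Terminal value at year 2: TV = D_2×(1+g_2)/(r−g_2) = 72881.35489/0.05 = 1457627.09771
P_0 = D_1/(1+r)^1 + D_2/(1+r)^2 + TV/(1+r)^2
    = 59471.70330 + 58654.78430 + 1222365.70472 = 1340492.19231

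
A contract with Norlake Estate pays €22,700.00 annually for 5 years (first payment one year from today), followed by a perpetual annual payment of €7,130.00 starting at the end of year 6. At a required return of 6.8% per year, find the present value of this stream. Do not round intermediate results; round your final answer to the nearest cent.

PV of 5-year annuity: €22,700.00 × [1 − (1+0.068)^−5] / 0.068 = 93575.03151
Perpetuity value at year 5: €7,130.00 / 0.068 = 104852.94118
PV of perpetuity: 104852.94118 / (1+0.068)^5 = 75461.31234
Total PV = 93575.03151 + 75461.31234 = 169036.34385

€169036.34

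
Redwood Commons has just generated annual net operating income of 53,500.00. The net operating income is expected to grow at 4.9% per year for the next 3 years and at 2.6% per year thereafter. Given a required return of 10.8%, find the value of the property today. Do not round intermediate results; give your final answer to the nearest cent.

D_1 = 56121.50000
D_2 = 58871.45350
D_3 = 61756.15472
Terminal value at year 3: TV = D_3×(1+g_2)/(r−g_2) = 63361.81474/0.082 = 772705.05786
P_0 = D_1/(1+r)^1 + D_2/(1+r)^2 + D_3/(1+r)^3 + TV/(1+r)^3
    = 50651.17329 + 47954.04402 + 45400.53446 + 568060.34577 = 712066.09754

712066.10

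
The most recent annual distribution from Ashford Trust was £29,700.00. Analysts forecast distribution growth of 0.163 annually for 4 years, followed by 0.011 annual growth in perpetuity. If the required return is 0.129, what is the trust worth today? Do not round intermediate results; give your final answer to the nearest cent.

D_1 = 34541.10000
D_2 = 40171.29930
D_3 = 46719.22109
D_4 = 54334.45412
Terminal value at year 4: TV = D_4×(1+g_2)/(r−g_2) = 54932.13312/0.118 = 465526.55185
P_0 = D_1/(1+r)^1 + D_2/(1+r)^2 + D_3/(1+r)^3 + D_4/(1+r)^4 + TV/(1+r)^4
    = 30594.41984 + 31515.77527 + 32464.87744 + 33442.56197 + 286529.06910 = 414546.70362

£414546.70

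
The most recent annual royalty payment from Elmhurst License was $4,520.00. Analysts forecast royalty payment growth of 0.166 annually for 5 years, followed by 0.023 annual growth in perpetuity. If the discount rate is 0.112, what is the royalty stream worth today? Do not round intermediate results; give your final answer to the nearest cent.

$91969.17

D_1 = 5270.32000
D_2 = 6145.19312
D_3 = 7165.29518
D_4 = 8354.73418
D_5 = 9741.62005
Terminal value at year 5: TV = D_5×(1+g_2)/(r−g_2) = 9965.67731/0.089 = 111973.90238
P_0 = D_1/(1+r)^1 + D_2/(1+r)^2 + D_3/(1+r)^3 + D_4/(1+r)^4 + D_5/(1+r)^5 + TV/(1+r)^5
    = 4739.49640 + 4969.65180 + 5210.98382 + 5464.03519 + 5729.37503 + 65855.62530 = 91969.16754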